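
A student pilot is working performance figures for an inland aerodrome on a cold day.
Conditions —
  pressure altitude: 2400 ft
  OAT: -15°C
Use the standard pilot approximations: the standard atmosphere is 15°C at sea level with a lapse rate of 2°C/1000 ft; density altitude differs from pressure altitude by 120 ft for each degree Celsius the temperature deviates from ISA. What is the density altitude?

ISA temperature at 2400 ft = 15 − 2 × (2400/1000) = 10.2°C.
ISA deviation = -15 − 10.2 = -25.2°C.
Density altitude = 2400 + 120 × (-25.2) = 2400 + (-3024) = -624 ft.

-624 ft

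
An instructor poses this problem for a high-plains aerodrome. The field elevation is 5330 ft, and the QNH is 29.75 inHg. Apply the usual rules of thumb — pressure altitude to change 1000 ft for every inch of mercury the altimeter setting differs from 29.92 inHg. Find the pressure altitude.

Pressure correction = (29.92 − 29.75) × 1000 = +170 ft.
Pressure altitude = 5330 + (+170) = 5500 ft.

5500 ft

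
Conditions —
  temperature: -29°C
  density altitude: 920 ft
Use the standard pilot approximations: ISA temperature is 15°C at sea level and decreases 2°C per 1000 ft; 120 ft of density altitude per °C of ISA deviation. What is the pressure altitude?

5000 ft

DA = PA + 120 × (OAT − (15 − 2·PA/1000)) = PA + 120·OAT − 1800 + 0.24·PA = 1.24·PA + 120·OAT − 1800.
So 1.24·PA = 920 − 120 × (-29) + 1800 = 6200.
PA = 6200 / 1.24 = 5000 ft.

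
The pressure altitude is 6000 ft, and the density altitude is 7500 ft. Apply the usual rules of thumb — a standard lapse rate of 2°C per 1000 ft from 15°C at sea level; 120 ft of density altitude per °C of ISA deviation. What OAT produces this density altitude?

Density altitude − pressure altitude = 7500 − 6000 = +1500 ft.
At 120 ft/°C that is an ISA deviation of 1500/120 = +12.5°C.
ISA temperature at 6000 ft = 15 − 2 × (6000/1000) = 3°C.
OAT = ISA + deviation = 3 + (+12.5) = 15.5°C.

15.5°C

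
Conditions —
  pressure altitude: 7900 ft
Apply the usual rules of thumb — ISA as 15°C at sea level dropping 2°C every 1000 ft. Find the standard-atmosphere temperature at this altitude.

-0.8°C

ISA temperature = 15 − 2 × (7900/1000) = 15 − 15.8 = -0.8°C.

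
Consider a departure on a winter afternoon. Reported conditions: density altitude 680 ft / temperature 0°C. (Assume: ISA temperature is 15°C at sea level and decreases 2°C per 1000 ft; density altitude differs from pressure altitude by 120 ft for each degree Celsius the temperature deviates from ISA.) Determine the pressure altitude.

2000 ft

DA = PA + 120 × (OAT − (15 − 2·PA/1000)) = PA + 120·OAT − 1800 + 0.24·PA = 1.24·PA + 120·OAT − 1800.
So 1.24·PA = 680 − 120 × 0 + 1800 = 2480.
PA = 2480 / 1.24 = 2000 ft.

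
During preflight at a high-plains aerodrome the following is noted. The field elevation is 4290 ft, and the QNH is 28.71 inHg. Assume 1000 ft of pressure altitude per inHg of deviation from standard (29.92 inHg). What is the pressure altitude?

5500 ft

Pressure correction = (29.92 − 28.71) × 1000 = +1210 ft.
Pressure altitude = 4290 + (+1210) = 5500 ft.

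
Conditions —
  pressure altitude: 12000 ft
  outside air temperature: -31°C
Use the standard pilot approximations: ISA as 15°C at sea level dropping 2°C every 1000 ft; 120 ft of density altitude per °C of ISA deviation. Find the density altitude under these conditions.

ISA temperature at 12000 ft = 15 − 2 × (12000/1000) = -9°C.
ISA deviation = -31 − (-9) = -22°C.
Density altitude = 12000 + 120 × (-22) = 12000 + (-2640) = 9360 ft.

9360 ft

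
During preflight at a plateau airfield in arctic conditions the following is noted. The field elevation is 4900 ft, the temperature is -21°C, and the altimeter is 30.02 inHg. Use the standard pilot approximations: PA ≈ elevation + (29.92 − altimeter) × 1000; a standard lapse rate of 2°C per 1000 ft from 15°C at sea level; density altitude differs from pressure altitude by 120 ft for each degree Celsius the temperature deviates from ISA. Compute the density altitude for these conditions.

Pressure altitude = 4900 + (29.92 − 30.02) × 1000 = 4900 + (-100) = 4800 ft.
ISA temperature at 4800 ft = 15 − 2 × (4800/1000) = 5.4°C.
ISA deviation = -21 − 5.4 = -26.4°C.
Density altitude = 4800 + 120 × (-26.4) = 1632 ft.

1632 ft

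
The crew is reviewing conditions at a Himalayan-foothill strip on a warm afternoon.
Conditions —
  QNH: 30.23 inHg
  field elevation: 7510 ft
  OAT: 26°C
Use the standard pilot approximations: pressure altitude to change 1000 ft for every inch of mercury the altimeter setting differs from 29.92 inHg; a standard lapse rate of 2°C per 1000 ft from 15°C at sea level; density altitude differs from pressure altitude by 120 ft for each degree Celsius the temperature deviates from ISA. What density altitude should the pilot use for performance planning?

10248 ft

Pressure altitude = 7510 + (29.92 − 30.23) × 1000 = 7510 + (-310) = 7200 ft.
ISA temperature at 7200 ft = 15 − 2 × (7200/1000) = 0.6°C.
ISA deviation = 26 − 0.6 = +25.4°C.
Density altitude = 7200 + 120 × (25.4) = 10248 ft.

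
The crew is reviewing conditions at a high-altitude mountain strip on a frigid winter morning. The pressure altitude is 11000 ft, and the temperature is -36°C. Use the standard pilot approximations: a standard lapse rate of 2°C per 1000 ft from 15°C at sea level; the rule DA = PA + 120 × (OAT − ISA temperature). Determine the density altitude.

7520 ft

ISA temperature at 11000 ft = 15 − 2 × (11000/1000) = -7°C.
ISA deviation = -36 − (-7) = -29°C.
Density altitude = 11000 + 120 × (-29) = 11000 + (-3480) = 7520 ft.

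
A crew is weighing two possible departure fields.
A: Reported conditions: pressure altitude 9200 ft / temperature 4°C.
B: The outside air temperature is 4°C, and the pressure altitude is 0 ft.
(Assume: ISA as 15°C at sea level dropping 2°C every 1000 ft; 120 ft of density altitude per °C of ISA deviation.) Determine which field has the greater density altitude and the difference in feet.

A: ISA temp = -3.4°C, deviation +7.4°C, DA = 9200 + 120 × 7.4 = 10088 ft.
B: ISA temp = 15°C, deviation -11°C, DA = 0 + 120 × (-11) = -1320 ft.
A is higher by 10088 − (-1320) = 11408 ft.

A by 11408 ft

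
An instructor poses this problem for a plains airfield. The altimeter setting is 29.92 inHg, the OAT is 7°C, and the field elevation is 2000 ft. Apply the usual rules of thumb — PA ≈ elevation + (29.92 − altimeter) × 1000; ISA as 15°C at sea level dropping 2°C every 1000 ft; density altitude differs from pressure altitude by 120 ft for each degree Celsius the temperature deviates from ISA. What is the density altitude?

1520 ft

Pressure altitude = 2000 + (29.92 − 29.92) × 1000 = 2000 + (0) = 2000 ft.
ISA temperature at 2000 ft = 15 − 2 × (2000/1000) = 11°C.
ISA deviation = 7 − 11 = -4°C.
Density altitude = 2000 + 120 × (-4) = 1520 ft.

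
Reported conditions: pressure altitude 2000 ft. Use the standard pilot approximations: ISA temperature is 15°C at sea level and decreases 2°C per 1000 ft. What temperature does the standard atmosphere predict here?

ISA temperature = 15 − 2 × (2000/1000) = 15 − 4 = 11°C.

11°C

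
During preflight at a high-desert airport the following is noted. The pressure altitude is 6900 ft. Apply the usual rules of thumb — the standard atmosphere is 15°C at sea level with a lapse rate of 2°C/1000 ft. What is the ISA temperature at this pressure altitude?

1.2°C

ISA temperature = 15 − 2 × (6900/1000) = 15 − 13.8 = 1.2°C.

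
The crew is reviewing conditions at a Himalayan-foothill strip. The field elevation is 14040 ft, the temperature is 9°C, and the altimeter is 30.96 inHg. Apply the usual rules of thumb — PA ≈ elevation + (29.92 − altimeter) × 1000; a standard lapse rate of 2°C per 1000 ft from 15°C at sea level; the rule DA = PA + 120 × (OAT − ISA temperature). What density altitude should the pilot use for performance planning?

15400 ft

Pressure altitude = 14040 + (29.92 − 30.96) × 1000 = 14040 + (-1040) = 13000 ft.
ISA temperature at 13000 ft = 15 − 2 × (13000/1000) = -11°C.
ISA deviation = 9 − (-11) = +20°C.
Density altitude = 13000 + 120 × (20) = 15400 ft.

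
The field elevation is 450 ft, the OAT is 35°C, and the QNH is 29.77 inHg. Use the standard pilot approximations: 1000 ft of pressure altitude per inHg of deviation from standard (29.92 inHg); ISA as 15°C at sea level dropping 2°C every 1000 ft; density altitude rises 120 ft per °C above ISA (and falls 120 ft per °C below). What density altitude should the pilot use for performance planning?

Pressure altitude = 450 + (29.92 − 29.77) × 1000 = 450 + (+150) = 600 ft.
ISA temperature at 600 ft = 15 − 2 × (600/1000) = 13.8°C.
ISA deviation = 35 − 13.8 = +21.2°C.
Density altitude = 600 + 120 × (21.2) = 3144 ft.

3144 ft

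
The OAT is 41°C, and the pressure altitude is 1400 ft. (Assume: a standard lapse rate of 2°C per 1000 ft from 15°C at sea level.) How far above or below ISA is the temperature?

ISA temperature at 1400 ft = 15 − 2 × (1400/1000) = 12.2°C.
Deviation = OAT − ISA = 41 − 12.2 = +28.8°C.

ISA+28.8°C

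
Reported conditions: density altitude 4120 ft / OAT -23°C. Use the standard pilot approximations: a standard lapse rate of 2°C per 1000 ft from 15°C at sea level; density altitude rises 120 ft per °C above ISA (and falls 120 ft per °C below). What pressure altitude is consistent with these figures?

7000 ft

DA = PA + 120 × (OAT − (15 − 2·PA/1000)) = PA + 120·OAT − 1800 + 0.24·PA = 1.24·PA + 120·OAT − 1800.
So 1.24·PA = 4120 − 120 × (-23) + 1800 = 8680.
PA = 8680 / 1.24 = 7000 ft.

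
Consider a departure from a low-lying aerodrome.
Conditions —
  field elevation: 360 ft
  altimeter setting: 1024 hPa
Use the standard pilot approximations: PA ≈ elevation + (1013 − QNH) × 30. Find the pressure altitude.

30 ft

Pressure correction = (1013 − 1024) × 30 = -330 ft.
Pressure altitude = 360 + (-330) = 30 ft.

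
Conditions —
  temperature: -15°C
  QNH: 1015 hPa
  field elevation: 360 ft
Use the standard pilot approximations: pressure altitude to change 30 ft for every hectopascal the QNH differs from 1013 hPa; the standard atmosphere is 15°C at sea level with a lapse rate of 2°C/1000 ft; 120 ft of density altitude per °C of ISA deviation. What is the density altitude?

Pressure altitude = 360 + (1013 − 1015) × 30 = 360 + (-60) = 300 ft.
ISA temperature at 300 ft = 15 − 2 × (300/1000) = 14.4°C.
ISA deviation = -15 − 14.4 = -29.4°C.
Density altitude = 300 + 120 × (-29.4) = -3228 ft.

-3228 ft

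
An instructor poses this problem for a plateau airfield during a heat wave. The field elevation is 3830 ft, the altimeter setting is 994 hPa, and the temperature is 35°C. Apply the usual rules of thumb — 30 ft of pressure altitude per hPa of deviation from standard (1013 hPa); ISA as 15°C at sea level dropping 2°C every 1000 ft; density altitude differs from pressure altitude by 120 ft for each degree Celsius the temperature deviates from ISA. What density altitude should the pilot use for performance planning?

7856 ft

Pressure altitude = 3830 + (1013 − 994) × 30 = 3830 + (+570) = 4400 ft.
ISA temperature at 4400 ft = 15 − 2 × (4400/1000) = 6.2°C.
ISA deviation = 35 − 6.2 = +28.8°C.
Density altitude = 4400 + 120 × (28.8) = 7856 ft.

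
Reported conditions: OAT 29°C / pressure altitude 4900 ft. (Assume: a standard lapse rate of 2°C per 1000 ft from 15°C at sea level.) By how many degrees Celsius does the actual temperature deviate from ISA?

ISA temperature at 4900 ft = 15 − 2 × (4900/1000) = 5.2°C.
Deviation = OAT − ISA = 29 − 5.2 = +23.8°C.

ISA+23.8°C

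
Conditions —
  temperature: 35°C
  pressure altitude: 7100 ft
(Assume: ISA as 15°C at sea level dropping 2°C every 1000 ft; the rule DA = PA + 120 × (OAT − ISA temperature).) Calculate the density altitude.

11204 ft

ISA temperature at 7100 ft = 15 − 2 × (7100/1000) = 0.8°C.
ISA deviation = 35 − 0.8 = +34.2°C.
Density altitude = 7100 + 120 × (34.2) = 7100 + (+4104) = 11204 ft.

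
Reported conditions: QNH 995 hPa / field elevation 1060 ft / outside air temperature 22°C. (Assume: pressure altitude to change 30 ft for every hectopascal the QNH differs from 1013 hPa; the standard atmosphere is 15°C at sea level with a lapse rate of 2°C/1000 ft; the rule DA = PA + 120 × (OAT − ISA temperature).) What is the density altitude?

Pressure altitude = 1060 + (1013 − 995) × 30 = 1060 + (+540) = 1600 ft.
ISA temperature at 1600 ft = 15 − 2 × (1600/1000) = 11.8°C.
ISA deviation = 22 − 11.8 = +10.2°C.
Density altitude = 1600 + 120 × (10.2) = 2824 ft.

2824 ft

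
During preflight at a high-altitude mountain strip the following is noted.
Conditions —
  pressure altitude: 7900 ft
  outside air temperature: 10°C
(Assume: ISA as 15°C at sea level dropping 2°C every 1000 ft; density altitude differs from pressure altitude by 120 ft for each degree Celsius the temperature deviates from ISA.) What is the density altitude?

9196 ft

ISA temperature at 7900 ft = 15 − 2 × (7900/1000) = -0.8°C.
ISA deviation = 10 − (-0.8) = +10.8°C.
Density altitude = 7900 + 120 × (10.8) = 7900 + (+1296) = 9196 ft.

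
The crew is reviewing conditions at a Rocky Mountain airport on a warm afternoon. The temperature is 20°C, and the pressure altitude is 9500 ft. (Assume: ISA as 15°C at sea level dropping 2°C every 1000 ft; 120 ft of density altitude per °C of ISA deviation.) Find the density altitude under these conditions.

ISA temperature at 9500 ft = 15 − 2 × (9500/1000) = -4°C.
ISA deviation = 20 − (-4) = +24°C.
Density altitude = 9500 + 120 × (24) = 9500 + (+2880) = 12380 ft.

12380 ft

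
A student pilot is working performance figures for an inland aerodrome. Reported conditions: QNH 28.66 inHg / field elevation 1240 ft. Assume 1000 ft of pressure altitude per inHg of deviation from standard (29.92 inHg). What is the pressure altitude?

Pressure correction = (29.92 − 28.66) × 1000 = +1260 ft.
Pressure altitude = 1240 + (+1260) = 2500 ft.

2500 ft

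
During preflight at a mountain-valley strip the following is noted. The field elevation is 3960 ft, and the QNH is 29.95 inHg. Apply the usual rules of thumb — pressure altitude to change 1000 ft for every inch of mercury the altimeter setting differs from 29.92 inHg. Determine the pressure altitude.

3930 ft

Pressure correction = (29.92 − 29.95) × 1000 = -30 ft.
Pressure altitude = 3960 + (-30) = 3930 ft.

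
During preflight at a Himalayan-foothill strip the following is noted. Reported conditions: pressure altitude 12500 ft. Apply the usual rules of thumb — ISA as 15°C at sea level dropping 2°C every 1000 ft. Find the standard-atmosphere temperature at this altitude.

-10°C

ISA temperature = 15 − 2 × (12500/1000) = 15 − 25 = -10°C.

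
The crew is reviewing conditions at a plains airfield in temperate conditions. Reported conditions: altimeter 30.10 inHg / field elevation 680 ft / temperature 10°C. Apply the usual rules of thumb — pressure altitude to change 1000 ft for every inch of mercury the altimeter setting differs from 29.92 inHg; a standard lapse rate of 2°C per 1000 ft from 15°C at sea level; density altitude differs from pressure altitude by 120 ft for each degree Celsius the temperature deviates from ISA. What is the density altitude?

20 ft

Pressure altitude = 680 + (29.92 − 30.10) × 1000 = 680 + (-180) = 500 ft.
ISA temperature at 500 ft = 15 − 2 × (500/1000) = 14°C.
ISA deviation = 10 − 14 = -4°C.
Density altitude = 500 + 120 × (-4) = 20 ft.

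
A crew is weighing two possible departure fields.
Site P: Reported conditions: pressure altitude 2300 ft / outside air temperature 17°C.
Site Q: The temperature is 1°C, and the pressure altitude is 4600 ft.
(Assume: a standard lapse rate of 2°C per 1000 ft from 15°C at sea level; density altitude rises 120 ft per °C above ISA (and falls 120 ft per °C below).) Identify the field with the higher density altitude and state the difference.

Site P: ISA temp = 10.4°C, deviation +6.6°C, DA = 2300 + 120 × 6.6 = 3092 ft.
Site Q: ISA temp = 5.8°C, deviation -4.8°C, DA = 4600 + 120 × (-4.8) = 4024 ft.
Site Q is higher by 4024 − 3092 = 932 ft.

Site Q by 932 ft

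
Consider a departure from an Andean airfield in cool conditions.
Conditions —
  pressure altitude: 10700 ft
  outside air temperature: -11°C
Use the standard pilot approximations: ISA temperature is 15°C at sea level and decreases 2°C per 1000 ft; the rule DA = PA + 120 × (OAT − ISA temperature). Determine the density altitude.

ISA temperature at 10700 ft = 15 − 2 × (10700/1000) = -6.4°C.
ISA deviation = -11 − (-6.4) = -4.6°C.
Density altitude = 10700 + 120 × (-4.6) = 10700 + (-552) = 10148 ft.

10148 ft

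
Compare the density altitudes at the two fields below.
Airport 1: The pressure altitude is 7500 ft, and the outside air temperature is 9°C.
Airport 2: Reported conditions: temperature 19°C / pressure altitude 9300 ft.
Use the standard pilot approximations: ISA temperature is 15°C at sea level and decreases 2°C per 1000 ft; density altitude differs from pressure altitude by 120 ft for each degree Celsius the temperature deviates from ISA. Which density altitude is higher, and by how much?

Airport 1: ISA temp = 0°C, deviation +9°C, DA = 7500 + 120 × 9 = 8580 ft.
Airport 2: ISA temp = -3.6°C, deviation +22.6°C, DA = 9300 + 120 × 22.6 = 12012 ft.
Airport 2 is higher by 12012 − 8580 = 3432 ft.

Airport 2 by 3432 ft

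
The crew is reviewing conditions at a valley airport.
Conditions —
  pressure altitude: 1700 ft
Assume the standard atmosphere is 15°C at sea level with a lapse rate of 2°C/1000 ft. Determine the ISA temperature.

ISA temperature = 15 − 2 × (1700/1000) = 15 − 3.4 = 11.6°C.

11.6°C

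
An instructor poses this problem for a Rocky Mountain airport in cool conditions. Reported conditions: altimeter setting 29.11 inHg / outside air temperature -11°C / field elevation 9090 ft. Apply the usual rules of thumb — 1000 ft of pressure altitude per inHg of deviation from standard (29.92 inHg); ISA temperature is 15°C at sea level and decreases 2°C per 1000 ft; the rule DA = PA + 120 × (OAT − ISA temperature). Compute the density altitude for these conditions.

Pressure altitude = 9090 + (29.92 − 29.11) × 1000 = 9090 + (+810) = 9900 ft.
ISA temperature at 9900 ft = 15 − 2 × (9900/1000) = -4.8°C.
ISA deviation = -11 − (-4.8) = -6.2°C.
Density altitude = 9900 + 120 × (-6.2) = 9156 ft.

9156 ft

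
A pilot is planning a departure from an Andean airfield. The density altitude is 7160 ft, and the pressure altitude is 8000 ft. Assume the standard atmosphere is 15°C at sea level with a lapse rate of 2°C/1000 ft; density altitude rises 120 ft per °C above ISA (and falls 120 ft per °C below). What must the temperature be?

Density altitude − pressure altitude = 7160 − 8000 = -840 ft.
At 120 ft/°C that is an ISA deviation of -840/120 = -7°C.
ISA temperature at 8000 ft = 15 − 2 × (8000/1000) = -1°C.
OAT = ISA + deviation = -1 + (-7) = -8°C.

-8°C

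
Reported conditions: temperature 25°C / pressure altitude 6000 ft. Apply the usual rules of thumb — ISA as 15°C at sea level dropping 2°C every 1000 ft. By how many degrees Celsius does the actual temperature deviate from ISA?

ISA temperature at 6000 ft = 15 − 2 × (6000/1000) = 3°C.
Deviation = OAT − ISA = 25 − 3 = +22°C.

ISA+22°C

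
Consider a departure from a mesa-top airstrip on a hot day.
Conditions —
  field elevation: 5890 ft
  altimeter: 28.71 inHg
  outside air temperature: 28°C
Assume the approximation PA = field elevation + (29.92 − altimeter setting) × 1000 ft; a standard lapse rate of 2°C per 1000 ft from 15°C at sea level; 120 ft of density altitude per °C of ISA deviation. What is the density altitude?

Pressure altitude = 5890 + (29.92 − 28.71) × 1000 = 5890 + (+1210) = 7100 ft.
ISA temperature at 7100 ft = 15 − 2 × (7100/1000) = 0.8°C.
ISA deviation = 28 − 0.8 = +27.2°C.
Density altitude = 7100 + 120 × (27.2) = 10364 ft.

10364 ft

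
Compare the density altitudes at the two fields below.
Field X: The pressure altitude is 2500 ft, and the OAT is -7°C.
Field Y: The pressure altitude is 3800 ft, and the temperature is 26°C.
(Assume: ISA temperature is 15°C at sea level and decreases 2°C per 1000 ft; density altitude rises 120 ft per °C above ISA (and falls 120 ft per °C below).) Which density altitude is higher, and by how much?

Field Y by 5572 ft

Field X: ISA temp = 10°C, deviation -17°C, DA = 2500 + 120 × (-17) = 460 ft.
Field Y: ISA temp = 7.4°C, deviation +18.6°C, DA = 3800 + 120 × 18.6 = 6032 ft.
Field Y is higher by 6032 − 460 = 5572 ft.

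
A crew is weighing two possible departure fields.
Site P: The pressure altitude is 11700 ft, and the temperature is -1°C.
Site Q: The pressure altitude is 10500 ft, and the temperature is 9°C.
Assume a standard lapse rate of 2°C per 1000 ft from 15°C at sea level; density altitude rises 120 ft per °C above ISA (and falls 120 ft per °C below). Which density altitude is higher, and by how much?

Site P by 288 ft

Site P: ISA temp = -8.4°C, deviation +7.4°C, DA = 11700 + 120 × 7.4 = 12588 ft.
Site Q: ISA temp = -6°C, deviation +15°C, DA = 10500 + 120 × 15 = 12300 ft.
Site P is higher by 12588 − 12300 = 288 ft.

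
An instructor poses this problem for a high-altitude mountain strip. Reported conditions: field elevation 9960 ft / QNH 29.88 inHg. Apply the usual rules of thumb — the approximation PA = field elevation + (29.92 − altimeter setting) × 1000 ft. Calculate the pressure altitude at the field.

Pressure correction = (29.92 − 29.88) × 1000 = +40 ft.
Pressure altitude = 9960 + (+40) = 10000 ft.

10000 ft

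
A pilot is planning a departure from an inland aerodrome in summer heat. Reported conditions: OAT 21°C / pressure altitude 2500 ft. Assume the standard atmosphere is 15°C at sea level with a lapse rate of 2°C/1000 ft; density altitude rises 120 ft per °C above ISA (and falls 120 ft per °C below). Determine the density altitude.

ISA temperature at 2500 ft = 15 − 2 × (2500/1000) = 10°C.
ISA deviation = 21 − 10 = +11°C.
Density altitude = 2500 + 120 × (11) = 2500 + (+1320) = 3820 ft.

3820 ft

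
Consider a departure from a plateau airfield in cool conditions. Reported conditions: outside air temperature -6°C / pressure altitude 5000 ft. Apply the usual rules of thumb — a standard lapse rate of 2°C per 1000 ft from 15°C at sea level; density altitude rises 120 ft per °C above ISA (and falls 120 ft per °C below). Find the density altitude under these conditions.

3680 ft

ISA temperature at 5000 ft = 15 − 2 × (5000/1000) = 5°C.
ISA deviation = -6 − 5 = -11°C.
Density altitude = 5000 + 120 × (-11) = 5000 + (-1320) = 3680 ft.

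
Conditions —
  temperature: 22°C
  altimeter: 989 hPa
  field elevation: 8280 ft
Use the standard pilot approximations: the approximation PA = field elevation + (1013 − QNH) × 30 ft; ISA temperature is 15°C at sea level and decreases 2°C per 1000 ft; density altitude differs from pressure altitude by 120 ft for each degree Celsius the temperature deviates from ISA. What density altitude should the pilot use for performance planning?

12000 ft

Pressure altitude = 8280 + (1013 − 989) × 30 = 8280 + (+720) = 9000 ft.
ISA temperature at 9000 ft = 15 − 2 × (9000/1000) = -3°C.
ISA deviation = 22 − (-3) = +25°C.
Density altitude = 9000 + 120 × (25) = 12000 ft.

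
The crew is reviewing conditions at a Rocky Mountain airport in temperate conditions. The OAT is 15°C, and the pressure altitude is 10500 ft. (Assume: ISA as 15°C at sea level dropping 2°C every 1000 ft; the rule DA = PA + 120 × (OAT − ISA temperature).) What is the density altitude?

13020 ft

ISA temperature at 10500 ft = 15 − 2 × (10500/1000) = -6°C.
ISA deviation = 15 − (-6) = +21°C.
Density altitude = 10500 + 120 × (21) = 10500 + (+2520) = 13020 ft.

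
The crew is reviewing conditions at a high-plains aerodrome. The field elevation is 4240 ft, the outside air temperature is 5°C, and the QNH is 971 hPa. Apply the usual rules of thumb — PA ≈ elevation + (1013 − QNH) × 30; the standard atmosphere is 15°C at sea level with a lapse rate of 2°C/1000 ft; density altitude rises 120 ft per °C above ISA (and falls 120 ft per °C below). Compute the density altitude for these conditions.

5620 ft

Pressure altitude = 4240 + (1013 − 971) × 30 = 4240 + (+1260) = 5500 ft.
ISA temperature at 5500 ft = 15 − 2 × (5500/1000) = 4°C.
ISA deviation = 5 − 4 = +1°C.
Density altitude = 5500 + 120 × (1) = 5620 ft.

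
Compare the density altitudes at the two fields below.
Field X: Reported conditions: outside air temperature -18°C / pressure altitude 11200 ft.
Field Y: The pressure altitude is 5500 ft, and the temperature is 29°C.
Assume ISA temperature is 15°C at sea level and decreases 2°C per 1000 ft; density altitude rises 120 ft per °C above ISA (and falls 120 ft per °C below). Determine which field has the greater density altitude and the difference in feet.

Field X by 1428 ft

Field X: ISA temp = -7.4°C, deviation -10.6°C, DA = 11200 + 120 × (-10.6) = 9928 ft.
Field Y: ISA temp = 4°C, deviation +25°C, DA = 5500 + 120 × 25 = 8500 ft.
Field X is higher by 9928 − 8500 = 1428 ft.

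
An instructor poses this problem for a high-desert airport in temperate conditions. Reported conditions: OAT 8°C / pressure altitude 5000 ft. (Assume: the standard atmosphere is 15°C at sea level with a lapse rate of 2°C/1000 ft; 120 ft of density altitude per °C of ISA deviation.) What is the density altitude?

5360 ft

ISA temperature at 5000 ft = 15 − 2 × (5000/1000) = 5°C.
ISA deviation = 8 − 5 = +3°C.
Density altitude = 5000 + 120 × (3) = 5000 + (+360) = 5360 ft.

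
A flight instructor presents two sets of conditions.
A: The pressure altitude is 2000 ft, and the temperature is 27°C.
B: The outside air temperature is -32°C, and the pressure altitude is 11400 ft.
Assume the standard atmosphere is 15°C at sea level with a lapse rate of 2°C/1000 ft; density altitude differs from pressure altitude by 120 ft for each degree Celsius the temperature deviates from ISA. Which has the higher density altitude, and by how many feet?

B by 4576 ft

A: ISA temp = 11°C, deviation +16°C, DA = 2000 + 120 × 16 = 3920 ft.
B: ISA temp = -7.8°C, deviation -24.2°C, DA = 11400 + 120 × (-24.2) = 8496 ft.
B is higher by 8496 − 3920 = 4576 ft.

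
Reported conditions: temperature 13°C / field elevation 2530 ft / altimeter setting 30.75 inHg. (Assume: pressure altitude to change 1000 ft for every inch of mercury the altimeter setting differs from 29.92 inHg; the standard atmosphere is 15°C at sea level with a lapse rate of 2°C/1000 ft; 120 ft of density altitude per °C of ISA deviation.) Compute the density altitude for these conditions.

1868 ft

Pressure altitude = 2530 + (29.92 − 30.75) × 1000 = 2530 + (-830) = 1700 ft.
ISA temperature at 1700 ft = 15 − 2 × (1700/1000) = 11.6°C.
ISA deviation = 13 − 11.6 = +1.4°C.
Density altitude = 1700 + 120 × (1.4) = 1868 ft.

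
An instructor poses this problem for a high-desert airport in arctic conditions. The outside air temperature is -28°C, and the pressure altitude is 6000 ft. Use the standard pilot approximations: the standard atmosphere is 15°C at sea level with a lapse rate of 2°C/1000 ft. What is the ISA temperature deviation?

ISA-31°C

ISA temperature at 6000 ft = 15 − 2 × (6000/1000) = 3°C.
Deviation = OAT − ISA = -28 − 3 = -31°C.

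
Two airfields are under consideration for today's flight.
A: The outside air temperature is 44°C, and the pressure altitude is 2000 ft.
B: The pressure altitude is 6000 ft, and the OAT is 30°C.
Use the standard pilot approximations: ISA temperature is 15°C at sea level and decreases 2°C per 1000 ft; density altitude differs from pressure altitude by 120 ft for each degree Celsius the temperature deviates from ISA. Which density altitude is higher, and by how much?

A: ISA temp = 11°C, deviation +33°C, DA = 2000 + 120 × 33 = 5960 ft.
B: ISA temp = 3°C, deviation +27°C, DA = 6000 + 120 × 27 = 9240 ft.
B is higher by 9240 − 5960 = 3280 ft.

B by 3280 ft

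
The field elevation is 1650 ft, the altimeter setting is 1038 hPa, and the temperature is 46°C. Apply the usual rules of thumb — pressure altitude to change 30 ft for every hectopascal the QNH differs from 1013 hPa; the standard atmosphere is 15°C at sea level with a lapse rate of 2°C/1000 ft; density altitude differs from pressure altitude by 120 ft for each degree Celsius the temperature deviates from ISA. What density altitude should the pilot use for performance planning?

4836 ft

Pressure altitude = 1650 + (1013 − 1038) × 30 = 1650 + (-750) = 900 ft.
ISA temperature at 900 ft = 15 − 2 × (900/1000) = 13.2°C.
ISA deviation = 46 − 13.2 = +32.8°C.
Density altitude = 900 + 120 × (32.8) = 4836 ft.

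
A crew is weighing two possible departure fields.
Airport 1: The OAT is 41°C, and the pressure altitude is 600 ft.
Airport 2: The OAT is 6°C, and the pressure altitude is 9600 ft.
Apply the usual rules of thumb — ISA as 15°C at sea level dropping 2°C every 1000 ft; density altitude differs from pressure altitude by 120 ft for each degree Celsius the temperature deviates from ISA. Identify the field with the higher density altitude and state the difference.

Airport 2 by 6960 ft

Airport 1: ISA temp = 13.8°C, deviation +27.2°C, DA = 600 + 120 × 27.2 = 3864 ft.
Airport 2: ISA temp = -4.2°C, deviation +10.2°C, DA = 9600 + 120 × 10.2 = 10824 ft.
Airport 2 is higher by 10824 − 3864 = 6960 ft.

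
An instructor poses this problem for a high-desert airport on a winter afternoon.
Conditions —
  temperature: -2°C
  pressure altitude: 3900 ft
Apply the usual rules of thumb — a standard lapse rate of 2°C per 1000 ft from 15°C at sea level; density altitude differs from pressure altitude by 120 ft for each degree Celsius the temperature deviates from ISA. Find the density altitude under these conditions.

2796 ft

ISA temperature at 3900 ft = 15 − 2 × (3900/1000) = 7.2°C.
ISA deviation = -2 − 7.2 = -9.2°C.
Density altitude = 3900 + 120 × (-9.2) = 3900 + (-1104) = 2796 ft.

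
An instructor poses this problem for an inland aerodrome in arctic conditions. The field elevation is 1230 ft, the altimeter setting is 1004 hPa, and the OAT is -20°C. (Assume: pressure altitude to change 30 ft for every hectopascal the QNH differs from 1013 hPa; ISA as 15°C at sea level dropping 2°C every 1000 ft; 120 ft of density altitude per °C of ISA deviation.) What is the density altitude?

-2340 ft

Pressure altitude = 1230 + (1013 − 1004) × 30 = 1230 + (+270) = 1500 ft.
ISA temperature at 1500 ft = 15 − 2 × (1500/1000) = 12°C.
ISA deviation = -20 − 12 = -32°C.
Density altitude = 1500 + 120 × (-32) = -2340 ft.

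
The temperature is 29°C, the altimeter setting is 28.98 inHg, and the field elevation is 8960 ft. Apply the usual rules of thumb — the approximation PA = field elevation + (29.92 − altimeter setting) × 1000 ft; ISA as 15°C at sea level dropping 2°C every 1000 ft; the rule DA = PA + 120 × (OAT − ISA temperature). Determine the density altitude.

13956 ft

Pressure altitude = 8960 + (29.92 − 28.98) × 1000 = 8960 + (+940) = 9900 ft.
ISA temperature at 9900 ft = 15 − 2 × (9900/1000) = -4.8°C.
ISA deviation = 29 − (-4.8) = +33.8°C.
Density altitude = 9900 + 120 × (33.8) = 13956 ft.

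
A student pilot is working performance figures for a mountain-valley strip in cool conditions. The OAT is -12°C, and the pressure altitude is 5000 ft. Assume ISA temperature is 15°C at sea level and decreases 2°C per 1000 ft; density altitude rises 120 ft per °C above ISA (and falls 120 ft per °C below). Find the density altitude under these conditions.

2960 ft

ISA temperature at 5000 ft = 15 − 2 × (5000/1000) = 5°C.
ISA deviation = -12 − 5 = -17°C.
Density altitude = 5000 + 120 × (-17) = 5000 + (-2040) = 2960 ft.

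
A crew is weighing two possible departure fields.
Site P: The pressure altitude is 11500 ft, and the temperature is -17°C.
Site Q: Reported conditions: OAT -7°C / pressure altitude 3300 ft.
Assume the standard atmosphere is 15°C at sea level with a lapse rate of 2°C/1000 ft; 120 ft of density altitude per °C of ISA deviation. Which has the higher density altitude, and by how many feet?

Site P by 8968 ft

Site P: ISA temp = -8°C, deviation -9°C, DA = 11500 + 120 × (-9) = 10420 ft.
Site Q: ISA temp = 8.4°C, deviation -15.4°C, DA = 3300 + 120 × (-15.4) = 1452 ft.
Site P is higher by 10420 − 1452 = 8968 ft.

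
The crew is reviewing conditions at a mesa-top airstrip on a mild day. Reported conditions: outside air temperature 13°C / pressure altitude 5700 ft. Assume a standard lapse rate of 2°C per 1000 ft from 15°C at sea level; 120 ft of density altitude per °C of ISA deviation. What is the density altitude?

6828 ft

ISA temperature at 5700 ft = 15 − 2 × (5700/1000) = 3.6°C.
ISA deviation = 13 − 3.6 = +9.4°C.
Density altitude = 5700 + 120 × (9.4) = 5700 + (+1128) = 6828 ft.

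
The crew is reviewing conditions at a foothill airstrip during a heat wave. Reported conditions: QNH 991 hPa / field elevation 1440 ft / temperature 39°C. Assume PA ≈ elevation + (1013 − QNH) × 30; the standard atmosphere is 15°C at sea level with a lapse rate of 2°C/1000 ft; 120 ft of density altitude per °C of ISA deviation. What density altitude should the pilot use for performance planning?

Pressure altitude = 1440 + (1013 − 991) × 30 = 1440 + (+660) = 2100 ft.
ISA temperature at 2100 ft = 15 − 2 × (2100/1000) = 10.8°C.
ISA deviation = 39 − 10.8 = +28.2°C.
Density altitude = 2100 + 120 × (28.2) = 5484 ft.

5484 ft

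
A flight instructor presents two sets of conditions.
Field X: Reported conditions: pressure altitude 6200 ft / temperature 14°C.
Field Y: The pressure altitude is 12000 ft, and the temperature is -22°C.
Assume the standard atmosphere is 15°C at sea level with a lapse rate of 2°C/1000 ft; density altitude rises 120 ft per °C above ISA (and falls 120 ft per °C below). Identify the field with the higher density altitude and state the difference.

Field X: ISA temp = 2.6°C, deviation +11.4°C, DA = 6200 + 120 × 11.4 = 7568 ft.
Field Y: ISA temp = -9°C, deviation -13°C, DA = 12000 + 120 × (-13) = 10440 ft.
Field Y is higher by 10440 − 7568 = 2872 ft.

Field Y by 2872 ft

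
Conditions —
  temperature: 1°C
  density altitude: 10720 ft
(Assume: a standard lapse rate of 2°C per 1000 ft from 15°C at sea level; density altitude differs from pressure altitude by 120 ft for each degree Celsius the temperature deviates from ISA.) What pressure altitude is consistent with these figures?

DA = PA + 120 × (OAT − (15 − 2·PA/1000)) = PA + 120·OAT − 1800 + 0.24·PA = 1.24·PA + 120·OAT − 1800.
So 1.24·PA = 10720 − 120 × 1 + 1800 = 12400.
PA = 12400 / 1.24 = 10000 ft.

10000 ft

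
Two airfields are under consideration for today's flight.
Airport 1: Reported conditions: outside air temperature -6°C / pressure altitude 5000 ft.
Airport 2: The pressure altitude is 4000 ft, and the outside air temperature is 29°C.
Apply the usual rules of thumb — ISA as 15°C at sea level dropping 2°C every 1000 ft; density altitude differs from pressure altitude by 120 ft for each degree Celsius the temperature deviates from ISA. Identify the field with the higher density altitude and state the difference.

Airport 2 by 2960 ft

Airport 1: ISA temp = 5°C, deviation -11°C, DA = 5000 + 120 × (-11) = 3680 ft.
Airport 2: ISA temp = 7°C, deviation +22°C, DA = 4000 + 120 × 22 = 6640 ft.
Airport 2 is higher by 6640 − 3680 = 2960 ft.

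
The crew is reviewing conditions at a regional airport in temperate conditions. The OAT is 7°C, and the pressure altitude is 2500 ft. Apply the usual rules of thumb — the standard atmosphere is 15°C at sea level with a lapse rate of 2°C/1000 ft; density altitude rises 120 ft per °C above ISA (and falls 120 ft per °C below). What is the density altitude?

2140 ft

ISA temperature at 2500 ft = 15 − 2 × (2500/1000) = 10°C.
ISA deviation = 7 − 10 = -3°C.
Density altitude = 2500 + 120 × (-3) = 2500 + (-360) = 2140 ft.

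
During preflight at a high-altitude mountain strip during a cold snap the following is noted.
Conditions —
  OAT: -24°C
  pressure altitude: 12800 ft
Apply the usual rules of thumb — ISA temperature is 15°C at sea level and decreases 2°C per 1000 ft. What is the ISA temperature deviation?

ISA temperature at 12800 ft = 15 − 2 × (12800/1000) = -10.6°C.
Deviation = OAT − ISA = -24 − (-10.6) = -13.4°C.

ISA-13.4°C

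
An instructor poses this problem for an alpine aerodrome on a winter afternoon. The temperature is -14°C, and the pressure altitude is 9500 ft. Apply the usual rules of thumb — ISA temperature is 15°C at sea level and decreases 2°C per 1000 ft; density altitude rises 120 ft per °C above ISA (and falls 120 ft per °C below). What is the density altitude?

ISA temperature at 9500 ft = 15 − 2 × (9500/1000) = -4°C.
ISA deviation = -14 − (-4) = -10°C.
Density altitude = 9500 + 120 × (-10) = 9500 + (-1200) = 8300 ft.

8300 ft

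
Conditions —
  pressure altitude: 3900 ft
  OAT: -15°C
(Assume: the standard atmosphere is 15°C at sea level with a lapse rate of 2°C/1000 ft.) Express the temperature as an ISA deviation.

ISA temperature at 3900 ft = 15 − 2 × (3900/1000) = 7.2°C.
Deviation = OAT − ISA = -15 − 7.2 = -22.2°C.

ISA-22.2°C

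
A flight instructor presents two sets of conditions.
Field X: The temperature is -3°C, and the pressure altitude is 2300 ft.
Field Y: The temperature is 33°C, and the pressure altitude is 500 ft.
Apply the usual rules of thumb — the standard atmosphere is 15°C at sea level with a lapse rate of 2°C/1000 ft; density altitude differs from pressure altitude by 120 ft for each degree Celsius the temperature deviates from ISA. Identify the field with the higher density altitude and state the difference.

Field Y by 2088 ft

Field X: ISA temp = 10.4°C, deviation -13.4°C, DA = 2300 + 120 × (-13.4) = 692 ft.
Field Y: ISA temp = 14°C, deviation +19°C, DA = 500 + 120 × 19 = 2780 ft.
Field Y is higher by 2780 − 692 = 2088 ft.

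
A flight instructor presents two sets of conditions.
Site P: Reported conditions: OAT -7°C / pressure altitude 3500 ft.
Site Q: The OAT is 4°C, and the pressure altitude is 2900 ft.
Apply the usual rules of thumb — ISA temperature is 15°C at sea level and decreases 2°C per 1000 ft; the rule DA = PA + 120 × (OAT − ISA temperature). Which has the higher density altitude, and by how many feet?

Site Q by 576 ft

Site P: ISA temp = 8°C, deviation -15°C, DA = 3500 + 120 × (-15) = 1700 ft.
Site Q: ISA temp = 9.2°C, deviation -5.2°C, DA = 2900 + 120 × (-5.2) = 2276 ft.
Site Q is higher by 2276 − 1700 = 576 ft.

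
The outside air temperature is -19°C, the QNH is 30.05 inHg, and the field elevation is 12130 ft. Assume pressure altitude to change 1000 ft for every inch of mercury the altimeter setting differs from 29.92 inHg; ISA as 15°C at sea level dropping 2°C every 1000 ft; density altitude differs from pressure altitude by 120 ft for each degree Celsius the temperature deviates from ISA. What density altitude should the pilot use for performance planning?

10800 ft

Pressure altitude = 12130 + (29.92 − 30.05) × 1000 = 12130 + (-130) = 12000 ft.
ISA temperature at 12000 ft = 15 − 2 × (12000/1000) = -9°C.
ISA deviation = -19 − (-9) = -10°C.
Density altitude = 12000 + 120 × (-10) = 10800 ft.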